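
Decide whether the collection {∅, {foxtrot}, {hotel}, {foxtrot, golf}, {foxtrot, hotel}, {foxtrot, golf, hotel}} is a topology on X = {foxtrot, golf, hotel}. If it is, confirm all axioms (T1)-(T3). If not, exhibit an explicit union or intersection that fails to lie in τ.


τ IS a topology on X.

Axiom (T1): ∅ ∈ τ? Yes; X ∈ τ? Yes.
Axiom (T2/T3): check pairwise unions and intersections of members of τ.
All pairwise intersections and unions checked — each lies in τ. Therefore τ satisfies (T1), (T2), (T3): it IS a topology on X.


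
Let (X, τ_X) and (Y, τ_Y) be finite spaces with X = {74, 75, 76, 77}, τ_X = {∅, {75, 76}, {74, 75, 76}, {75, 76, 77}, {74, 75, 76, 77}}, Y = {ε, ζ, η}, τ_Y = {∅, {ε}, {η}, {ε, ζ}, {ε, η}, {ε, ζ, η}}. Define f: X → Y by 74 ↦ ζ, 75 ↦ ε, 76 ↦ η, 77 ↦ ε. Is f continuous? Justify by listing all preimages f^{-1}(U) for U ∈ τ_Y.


f is NOT continuous.

Compute f^{-1}(U) for each U ∈ τ_Y:
  U = ∅: f^{-1}(U) = ∅ ∈ τ_X ✓.
  U = {ε}: f^{-1}(U) = {75, 77} ∉ τ_X ✗.
  U = {η}: f^{-1}(U) = {76} ∉ τ_X ✗.
  U = {ε, ζ}: f^{-1}(U) = {74, 75, 77} ∉ τ_X ✗.
  U = {ε, η}: f^{-1}(U) = {75, 76, 77} ∈ τ_X ✓.
  U = {ε, ζ, η}: f^{-1}(U) = {74, 75, 76, 77} ∈ τ_X ✓.
Found U = {ε} with f^{-1}(U) = {75, 77} not in τ_X. Therefore f is NOT continuous.


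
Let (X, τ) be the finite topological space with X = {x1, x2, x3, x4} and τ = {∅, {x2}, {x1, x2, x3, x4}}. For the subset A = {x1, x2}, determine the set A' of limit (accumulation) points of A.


A' = {x1, x3, x4}

For each x ∈ X, list the open sets U ∈ τ with x ∈ U, then check whether U ∩ (A ∖ {x}) ≠ ∅ for every such U.
  x = x1: opens ∋ x are {x1, x2, x3, x4}; each meets A ∖ {x1}, so x IS a limit point.
  x = x2: open {x2} ∋ x has {x2} ∩ (A ∖ {x2}) = ∅, so x is NOT a limit point.
  x = x3: opens ∋ x are {x1, x2, x3, x4}; each meets A ∖ {x3}, so x IS a limit point.
  x = x4: opens ∋ x are {x1, x2, x3, x4}; each meets A ∖ {x4}, so x IS a limit point.
Collecting: A' = {x1, x3, x4}.


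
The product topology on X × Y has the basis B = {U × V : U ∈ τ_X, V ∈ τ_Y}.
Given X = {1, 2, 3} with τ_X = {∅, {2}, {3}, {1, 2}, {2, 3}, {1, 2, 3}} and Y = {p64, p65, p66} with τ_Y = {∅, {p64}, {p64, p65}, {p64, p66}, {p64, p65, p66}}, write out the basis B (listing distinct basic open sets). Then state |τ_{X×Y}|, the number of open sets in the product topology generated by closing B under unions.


Basis B = {∅ × ∅, {2} × {p64}, {3} × {p64}, {1, 2} × {p64}, {2} × {p64, p65}, {2} × {p64, p66}, {2, 3} × {p64}, {3} × {p64, p65}, {3} × {p64, p66}, {1, 2, 3} × {p64}, {2} × {p64, p65, p66}, {3} × {p64, p65, p66}, {1, 2} × {p64, p65}, {1, 2} × {p64, p66}, {2, 3} × {p64, p65}, {2, 3} × {p64, p66}, {1, 2} × {p64, p65, p66}, {1, 2, 3} × {p64, p65}, {1, 2, 3} × {p64, p66}, {2, 3} × {p64, p65, p66}, {1, 2, 3} × {p64, p65, p66}}; |τ_{X×Y}| = 70.

Enumerate products U × V with U ∈ τ_X, V ∈ τ_Y (deduplicated):
  ∅ × ∅ = {} (∅)
  {2} × {p64} = {(2,p64)}
  {3} × {p64} = {(3,p64)}
  {1, 2} × {p64} = {(1,p64), (2,p64)}
  {2} × {p64, p65} = {(2,p64), (2,p65)}
  {2} × {p64, p66} = {(2,p64), (2,p66)}
  {2, 3} × {p64} = {(2,p64), (3,p64)}
  {3} × {p64, p65} = {(3,p64), (3,p65)}
  {3} × {p64, p66} = {(3,p64), (3,p66)}
  {1, 2, 3} × {p64} = {(1,p64), (2,p64), (3,p64)}
  {2} × {p64, p65, p66} = {(2,p64), (2,p65), (2,p66)}
  {3} × {p64, p65, p66} = {(3,p64), (3,p65), (3,p66)}
  {1, 2} × {p64, p65} = {(1,p64), (1,p65), (2,p64), (2,p65)}
  {1, 2} × {p64, p66} = {(1,p64), (1,p66), (2,p64), (2,p66)}
  {2, 3} × {p64, p65} = {(2,p64), (2,p65), (3,p64), (3,p65)}
  {2, 3} × {p64, p66} = {(2,p64), (2,p66), (3,p64), (3,p66)}
  {1, 2} × {p64, p65, p66} = {(1,p64), (1,p65), (1,p66), (2,p64), (2,p65), (2,p66)}
  {1, 2, 3} × {p64, p65} = {(1,p64), (1,p65), (2,p64), (2,p65), (3,p64), (3,p65)}
  {1, 2, 3} × {p64, p66} = {(1,p64), (1,p66), (2,p64), (2,p66), (3,p64), (3,p66)}
  {2, 3} × {p64, p65, p66} = {(2,p64), (2,p65), (2,p66), (3,p64), (3,p65), (3,p66)}
  {1, 2, 3} × {p64, p65, p66} = {(1,p64), (1,p65), (1,p66), (2,p64), (2,p65), (2,p66), (3,p64), (3,p65), (3,p66)}
These 21 distinct sets form the basis B.
Close under arbitrary unions to get τ_{X×Y}; counting gives |τ_{X×Y}| = 70.


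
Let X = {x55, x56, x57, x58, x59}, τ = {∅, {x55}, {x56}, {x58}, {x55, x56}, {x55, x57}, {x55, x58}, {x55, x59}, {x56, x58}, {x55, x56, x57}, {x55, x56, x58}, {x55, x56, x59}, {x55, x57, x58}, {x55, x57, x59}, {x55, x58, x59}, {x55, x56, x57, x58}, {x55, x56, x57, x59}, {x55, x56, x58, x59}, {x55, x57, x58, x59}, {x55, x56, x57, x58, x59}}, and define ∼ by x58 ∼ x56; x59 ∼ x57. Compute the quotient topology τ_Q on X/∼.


X/∼ = {[x55], [x56=x58], [x57=x59]}; |τ_Q| = 6.

Equivalence classes: [x55], [x56=x58], [x57=x59].
Quotient map π: X → X/∼ sends x55 ↦ [x55], x56 ↦ [x56=x58], x57 ↦ [x57=x59], x58 ↦ [x56=x58], x59 ↦ [x57=x59].
For each subset V ⊆ X/∼, compute π^{-1}(V) ⊆ X and check whether π^{-1}(V) ∈ τ. V is open in τ_Q iff π^{-1}(V) ∈ τ.
  V = {}: π^{-1}(V) = ∅ ∈ τ ✓.
  V = {[x55]}: π^{-1}(V) = {x55} ∈ τ ✓.
  V = {[x56=x58]}: π^{-1}(V) = {x56, x58} ∈ τ ✓.
  V = {[x55], [x56=x58]}: π^{-1}(V) = {x55, x56, x58} ∈ τ ✓.
  V = {[x57=x59]}: π^{-1}(V) = {x57, x59} ∉ τ ✗.
  V = {[x55], [x57=x59]}: π^{-1}(V) = {x55, x57, x59} ∈ τ ✓.
  V = {[x56=x58], [x57=x59]}: π^{-1}(V) = {x56, x57, x58, x59} ∉ τ ✗.
  V = {[x55], [x56=x58], [x57=x59]}: π^{-1}(V) = {x55, x56, x57, x58, x59} ∈ τ ✓.
Open sets in the quotient: τ_Q = {{}, {[x55]}, {[x56=x58]}, {[x55], [x56=x58]}, {[x55], [x57=x59]}, {[x55], [x56=x58], [x57=x59]}} (6 elements).


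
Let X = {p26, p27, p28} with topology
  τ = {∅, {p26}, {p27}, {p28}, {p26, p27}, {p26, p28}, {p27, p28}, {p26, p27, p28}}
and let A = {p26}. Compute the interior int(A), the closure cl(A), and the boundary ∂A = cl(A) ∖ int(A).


int(A) = {p26}, cl(A) = {p26}, ∂A = ∅.

Closed sets in (X, τ) are complements of opens:
  closed(X, τ) = {∅, {p26}, {p27}, {p28}, {p26, p27}, {p26, p28}, {p27, p28}, {p26, p27, p28}}.
int(A) = ⋃ {U ∈ τ : U ⊆ A}. Opens contained in A: ∅, {p26}.
Taking the union of these: int(A) = {p26}.
cl(A) = ⋂ {C closed : A ⊆ C}. Closed sets containing A: {p26}, {p26, p27}, {p26, p28}, {p26, p27, p28}.
Intersecting these: cl(A) = {p26}.
∂A = cl(A) ∖ int(A) = {p26} ∖ {p26} = ∅.


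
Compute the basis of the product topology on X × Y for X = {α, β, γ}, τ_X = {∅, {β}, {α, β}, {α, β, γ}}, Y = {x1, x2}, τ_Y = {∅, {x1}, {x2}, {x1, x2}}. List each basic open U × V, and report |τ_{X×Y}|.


Basis B = {∅ × ∅, {β} × {x1}, {β} × {x2}, {α, β} × {x1}, {α, β} × {x2}, {β} × {x1, x2}, {α, β, γ} × {x1}, {α, β, γ} × {x2}, {α, β} × {x1, x2}, {α, β, γ} × {x1, x2}}; |τ_{X×Y}| = 16.

Enumerate products U × V with U ∈ τ_X, V ∈ τ_Y (deduplicated):
  ∅ × ∅ = {} (∅)
  {β} × {x1} = {(β,x1)}
  {β} × {x2} = {(β,x2)}
  {α, β} × {x1} = {(α,x1), (β,x1)}
  {α, β} × {x2} = {(α,x2), (β,x2)}
  {β} × {x1, x2} = {(β,x1), (β,x2)}
  {α, β, γ} × {x1} = {(α,x1), (β,x1), (γ,x1)}
  {α, β, γ} × {x2} = {(α,x2), (β,x2), (γ,x2)}
  {α, β} × {x1, x2} = {(α,x1), (α,x2), (β,x1), (β,x2)}
  {α, β, γ} × {x1, x2} = {(α,x1), (α,x2), (β,x1), (β,x2), (γ,x1), (γ,x2)}
These 10 distinct sets form the basis B.
Close under arbitrary unions to get τ_{X×Y}; counting gives |τ_{X×Y}| = 16.


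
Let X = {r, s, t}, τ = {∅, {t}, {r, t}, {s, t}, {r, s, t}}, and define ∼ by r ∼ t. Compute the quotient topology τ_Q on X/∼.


X/∼ = {[r=t], [s]}; |τ_Q| = 3.

Equivalence classes: [r=t], [s].
Quotient map π: X → X/∼ sends r ↦ [r=t], s ↦ [s], t ↦ [r=t].
For each subset V ⊆ X/∼, compute π^{-1}(V) ⊆ X and check whether π^{-1}(V) ∈ τ. V is open in τ_Q iff π^{-1}(V) ∈ τ.
  V = {}: π^{-1}(V) = ∅ ∈ τ ✓.
  V = {[r=t]}: π^{-1}(V) = {r, t} ∈ τ ✓.
  V = {[s]}: π^{-1}(V) = {s} ∉ τ ✗.
  V = {[r=t], [s]}: π^{-1}(V) = {r, s, t} ∈ τ ✓.
Open sets in the quotient: τ_Q = {{}, {[r=t]}, {[r=t], [s]}} (3 elements).


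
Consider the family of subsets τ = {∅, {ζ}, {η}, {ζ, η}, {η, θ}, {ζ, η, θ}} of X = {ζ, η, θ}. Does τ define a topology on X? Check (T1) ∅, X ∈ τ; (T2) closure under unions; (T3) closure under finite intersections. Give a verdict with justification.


τ IS a topology on X.

Axiom (T1): ∅ ∈ τ? Yes; X ∈ τ? Yes.
Axiom (T2/T3): check pairwise unions and intersections of members of τ.
All pairwise intersections and unions checked — each lies in τ. Therefore τ satisfies (T1), (T2), (T3): it IS a topology on X.


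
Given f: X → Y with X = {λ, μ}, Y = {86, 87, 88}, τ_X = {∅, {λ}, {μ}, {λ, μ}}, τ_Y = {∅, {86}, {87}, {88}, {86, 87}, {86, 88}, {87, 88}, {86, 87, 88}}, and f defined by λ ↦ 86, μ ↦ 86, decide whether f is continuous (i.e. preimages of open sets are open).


f IS continuous.

Compute f^{-1}(U) for each U ∈ τ_Y:
  U = ∅: f^{-1}(U) = ∅ ∈ τ_X ✓.
  U = {86}: f^{-1}(U) = {λ, μ} ∈ τ_X ✓.
  U = {87}: f^{-1}(U) = ∅ ∈ τ_X ✓.
  U = {88}: f^{-1}(U) = ∅ ∈ τ_X ✓.
  U = {86, 87}: f^{-1}(U) = {λ, μ} ∈ τ_X ✓.
  U = {86, 88}: f^{-1}(U) = {λ, μ} ∈ τ_X ✓.
  U = {87, 88}: f^{-1}(U) = ∅ ∈ τ_X ✓.
  U = {86, 87, 88}: f^{-1}(U) = {λ, μ} ∈ τ_X ✓.
Every preimage lies in τ_X, so f IS continuous.


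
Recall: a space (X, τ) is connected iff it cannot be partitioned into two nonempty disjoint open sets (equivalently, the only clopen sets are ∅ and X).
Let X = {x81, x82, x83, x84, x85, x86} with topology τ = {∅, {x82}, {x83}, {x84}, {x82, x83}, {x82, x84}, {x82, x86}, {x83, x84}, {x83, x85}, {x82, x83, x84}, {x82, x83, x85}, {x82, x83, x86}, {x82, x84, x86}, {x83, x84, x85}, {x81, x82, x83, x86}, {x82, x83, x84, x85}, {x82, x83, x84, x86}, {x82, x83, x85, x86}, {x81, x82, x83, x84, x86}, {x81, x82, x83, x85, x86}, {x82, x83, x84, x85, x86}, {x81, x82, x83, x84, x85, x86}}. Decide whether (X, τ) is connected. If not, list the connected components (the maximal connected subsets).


(X, τ) is disconnected; components = [{x84}, {x81, x82, x83, x85, x86}].

Find clopen sets (U ∈ τ with X ∖ U ∈ τ):
  U = ∅, X ∖ U = {x81, x82, x83, x84, x85, x86} — both open, so U is clopen.
  U = {x84}, X ∖ U = {x81, x82, x83, x85, x86} — both open, so U is clopen.
  U = {x81, x82, x83, x85, x86}, X ∖ U = {x84} — both open, so U is clopen.
  U = {x81, x82, x83, x84, x85, x86}, X ∖ U = ∅ — both open, so U is clopen.
Nontrivial clopen(s) exist: e.g. {x81, x82, x83, x85, x86}. So (X, τ) is disconnected.
Compute connected components by grouping points that agree on all clopens:
  component: {x84}
  component: {x81, x82, x83, x85, x86}


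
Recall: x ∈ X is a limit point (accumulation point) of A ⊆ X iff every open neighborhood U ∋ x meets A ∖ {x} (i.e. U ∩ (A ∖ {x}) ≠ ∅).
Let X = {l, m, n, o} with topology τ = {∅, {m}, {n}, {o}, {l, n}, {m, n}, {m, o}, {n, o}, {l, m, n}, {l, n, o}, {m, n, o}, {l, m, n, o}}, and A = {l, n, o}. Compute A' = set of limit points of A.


A' = {l}

For each x ∈ X, list the open sets U ∈ τ with x ∈ U, then check whether U ∩ (A ∖ {x}) ≠ ∅ for every such U.
  x = l: opens ∋ x are {l, n}, {l, m, n}, {l, n, o}, {l, m, n, o}; each meets A ∖ {l}, so x IS a limit point.
  x = m: open {m} ∋ x has {m} ∩ (A ∖ {m}) = ∅, so x is NOT a limit point.
  x = n: open {n} ∋ x has {n} ∩ (A ∖ {n}) = ∅, so x is NOT a limit point.
  x = o: open {o} ∋ x has {o} ∩ (A ∖ {o}) = ∅, so x is NOT a limit point.
Collecting: A' = {l}.


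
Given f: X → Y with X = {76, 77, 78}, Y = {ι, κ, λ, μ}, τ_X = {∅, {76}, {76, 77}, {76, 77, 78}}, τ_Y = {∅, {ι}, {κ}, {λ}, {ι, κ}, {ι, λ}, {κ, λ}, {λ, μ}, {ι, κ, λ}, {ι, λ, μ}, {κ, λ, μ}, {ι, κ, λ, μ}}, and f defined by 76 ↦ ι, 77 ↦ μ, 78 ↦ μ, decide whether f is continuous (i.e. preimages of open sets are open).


f is NOT continuous.

Compute f^{-1}(U) for each U ∈ τ_Y:
  U = ∅: f^{-1}(U) = ∅ ∈ τ_X ✓.
  U = {ι}: f^{-1}(U) = {76} ∈ τ_X ✓.
  U = {κ}: f^{-1}(U) = ∅ ∈ τ_X ✓.
  U = {λ}: f^{-1}(U) = ∅ ∈ τ_X ✓.
  U = {ι, κ}: f^{-1}(U) = {76} ∈ τ_X ✓.
  U = {ι, λ}: f^{-1}(U) = {76} ∈ τ_X ✓.
  U = {κ, λ}: f^{-1}(U) = ∅ ∈ τ_X ✓.
  U = {λ, μ}: f^{-1}(U) = {77, 78} ∉ τ_X ✗.
  U = {ι, κ, λ}: f^{-1}(U) = {76} ∈ τ_X ✓.
  U = {ι, λ, μ}: f^{-1}(U) = {76, 77, 78} ∈ τ_X ✓.
  U = {κ, λ, μ}: f^{-1}(U) = {77, 78} ∉ τ_X ✗.
  U = {ι, κ, λ, μ}: f^{-1}(U) = {76, 77, 78} ∈ τ_X ✓.
Found U = {λ, μ} with f^{-1}(U) = {77, 78} not in τ_X. Therefore f is NOT continuous.


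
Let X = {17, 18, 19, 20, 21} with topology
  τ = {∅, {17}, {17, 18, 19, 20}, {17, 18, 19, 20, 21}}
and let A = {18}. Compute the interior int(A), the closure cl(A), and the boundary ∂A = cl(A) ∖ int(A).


int(A) = ∅, cl(A) = {18, 19, 20, 21}, ∂A = {18, 19, 20, 21}.

Closed sets in (X, τ) are complements of opens:
  closed(X, τ) = {∅, {21}, {18, 19, 20, 21}, {17, 18, 19, 20, 21}}.
int(A) = ⋃ {U ∈ τ : U ⊆ A}. Opens contained in A: ∅.
Taking the union of these: int(A) = ∅.
cl(A) = ⋂ {C closed : A ⊆ C}. Closed sets containing A: {18, 19, 20, 21}, {17, 18, 19, 20, 21}.
Intersecting these: cl(A) = {18, 19, 20, 21}.
∂A = cl(A) ∖ int(A) = {18, 19, 20, 21} ∖ ∅ = {18, 19, 20, 21}.


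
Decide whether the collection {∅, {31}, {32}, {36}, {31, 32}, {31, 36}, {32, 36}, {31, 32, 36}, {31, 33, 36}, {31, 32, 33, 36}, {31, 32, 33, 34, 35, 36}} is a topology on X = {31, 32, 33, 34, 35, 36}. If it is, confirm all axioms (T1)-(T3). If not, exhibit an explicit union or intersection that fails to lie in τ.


τ IS a topology on X.

Axiom (T1): ∅ ∈ τ? Yes; X ∈ τ? Yes.
Axiom (T2/T3): check pairwise unions and intersections of members of τ.
All pairwise intersections and unions checked — each lies in τ. Therefore τ satisfies (T1), (T2), (T3): it IS a topology on X.


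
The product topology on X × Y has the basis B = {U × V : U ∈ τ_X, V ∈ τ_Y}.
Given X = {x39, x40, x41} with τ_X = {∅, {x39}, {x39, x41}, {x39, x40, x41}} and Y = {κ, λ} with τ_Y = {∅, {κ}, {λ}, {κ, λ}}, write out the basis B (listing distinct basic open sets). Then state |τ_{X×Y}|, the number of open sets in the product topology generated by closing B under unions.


Basis B = {∅ × ∅, {x39} × {κ}, {x39} × {λ}, {x39} × {κ, λ}, {x39, x41} × {κ}, {x39, x41} × {λ}, {x39, x40, x41} × {κ}, {x39, x40, x41} × {λ}, {x39, x41} × {κ, λ}, {x39, x40, x41} × {κ, λ}}; |τ_{X×Y}| = 16.

Enumerate products U × V with U ∈ τ_X, V ∈ τ_Y (deduplicated):
  ∅ × ∅ = {} (∅)
  {x39} × {κ} = {(x39,κ)}
  {x39} × {λ} = {(x39,λ)}
  {x39} × {κ, λ} = {(x39,κ), (x39,λ)}
  {x39, x41} × {κ} = {(x39,κ), (x41,κ)}
  {x39, x41} × {λ} = {(x39,λ), (x41,λ)}
  {x39, x40, x41} × {κ} = {(x39,κ), (x40,κ), (x41,κ)}
  {x39, x40, x41} × {λ} = {(x39,λ), (x40,λ), (x41,λ)}
  {x39, x41} × {κ, λ} = {(x39,κ), (x39,λ), (x41,κ), (x41,λ)}
  {x39, x40, x41} × {κ, λ} = {(x39,κ), (x39,λ), (x40,κ), (x40,λ), (x41,κ), (x41,λ)}
These 10 distinct sets form the basis B.
Close under arbitrary unions to get τ_{X×Y}; counting gives |τ_{X×Y}| = 16.


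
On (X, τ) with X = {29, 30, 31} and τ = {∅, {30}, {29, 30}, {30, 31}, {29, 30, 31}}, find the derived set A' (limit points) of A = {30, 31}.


A' = {29, 31}

For each x ∈ X, list the open sets U ∈ τ with x ∈ U, then check whether U ∩ (A ∖ {x}) ≠ ∅ for every such U.
  x = 29: opens ∋ x are {29, 30}, {29, 30, 31}; each meets A ∖ {29}, so x IS a limit point.
  x = 30: open {30} ∋ x has {30} ∩ (A ∖ {30}) = ∅, so x is NOT a limit point.
  x = 31: opens ∋ x are {30, 31}, {29, 30, 31}; each meets A ∖ {31}, so x IS a limit point.
Collecting: A' = {29, 31}.


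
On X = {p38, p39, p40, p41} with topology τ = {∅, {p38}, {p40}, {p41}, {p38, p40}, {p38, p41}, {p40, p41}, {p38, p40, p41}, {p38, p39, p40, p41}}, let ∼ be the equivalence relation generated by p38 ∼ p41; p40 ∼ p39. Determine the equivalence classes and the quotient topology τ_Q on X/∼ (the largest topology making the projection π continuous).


X/∼ = {[p38=p41], [p39=p40]}; |τ_Q| = 3.

Equivalence classes: [p38=p41], [p39=p40].
Quotient map π: X → X/∼ sends p38 ↦ [p38=p41], p39 ↦ [p39=p40], p40 ↦ [p39=p40], p41 ↦ [p38=p41].
For each subset V ⊆ X/∼, compute π^{-1}(V) ⊆ X and check whether π^{-1}(V) ∈ τ. V is open in τ_Q iff π^{-1}(V) ∈ τ.
  V = {}: π^{-1}(V) = ∅ ∈ τ ✓.
  V = {[p38=p41]}: π^{-1}(V) = {p38, p41} ∈ τ ✓.
  V = {[p39=p40]}: π^{-1}(V) = {p39, p40} ∉ τ ✗.
  V = {[p38=p41], [p39=p40]}: π^{-1}(V) = {p38, p39, p40, p41} ∈ τ ✓.
Open sets in the quotient: τ_Q = {{}, {[p38=p41]}, {[p38=p41], [p39=p40]}} (3 elements).


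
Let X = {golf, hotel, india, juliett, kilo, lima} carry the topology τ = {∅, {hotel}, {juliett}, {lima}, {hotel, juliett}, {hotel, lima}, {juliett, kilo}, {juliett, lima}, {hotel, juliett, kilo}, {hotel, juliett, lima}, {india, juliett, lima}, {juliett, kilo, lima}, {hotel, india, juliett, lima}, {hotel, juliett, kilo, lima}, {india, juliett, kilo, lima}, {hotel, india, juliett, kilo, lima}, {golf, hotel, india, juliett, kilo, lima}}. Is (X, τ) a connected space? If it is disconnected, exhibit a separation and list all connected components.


(X, τ) is connected.

Find clopen sets (U ∈ τ with X ∖ U ∈ τ):
  U = ∅, X ∖ U = {golf, hotel, india, juliett, kilo, lima} — both open, so U is clopen.
  U = {golf, hotel, india, juliett, kilo, lima}, X ∖ U = ∅ — both open, so U is clopen.
Only trivial clopens (∅ and X) exist, so (X, τ) is connected.
Compute connected components by grouping points that agree on all clopens:
  component: {golf, hotel, india, juliett, kilo, lima}


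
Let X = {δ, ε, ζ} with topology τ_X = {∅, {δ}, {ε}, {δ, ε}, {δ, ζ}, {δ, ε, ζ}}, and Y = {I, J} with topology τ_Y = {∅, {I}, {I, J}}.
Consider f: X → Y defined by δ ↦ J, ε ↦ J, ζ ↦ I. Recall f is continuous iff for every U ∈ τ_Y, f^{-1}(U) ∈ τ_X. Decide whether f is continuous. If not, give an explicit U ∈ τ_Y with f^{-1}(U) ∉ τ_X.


f is NOT continuous.

Compute f^{-1}(U) for each U ∈ τ_Y:
  U = ∅: f^{-1}(U) = ∅ ∈ τ_X ✓.
  U = {I}: f^{-1}(U) = {ζ} ∉ τ_X ✗.
  U = {I, J}: f^{-1}(U) = {δ, ε, ζ} ∈ τ_X ✓.
Found U = {I} with f^{-1}(U) = {ζ} not in τ_X. Therefore f is NOT continuous.


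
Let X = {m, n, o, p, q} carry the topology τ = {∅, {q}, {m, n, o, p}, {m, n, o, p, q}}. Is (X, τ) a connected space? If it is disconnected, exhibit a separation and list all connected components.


(X, τ) is disconnected; components = [{q}, {m, n, o, p}].

Find clopen sets (U ∈ τ with X ∖ U ∈ τ):
  U = ∅, X ∖ U = {m, n, o, p, q} — both open, so U is clopen.
  U = {q}, X ∖ U = {m, n, o, p} — both open, so U is clopen.
  U = {m, n, o, p}, X ∖ U = {q} — both open, so U is clopen.
  U = {m, n, o, p, q}, X ∖ U = ∅ — both open, so U is clopen.
Nontrivial clopen(s) exist: e.g. {m, n, o, p}. So (X, τ) is disconnected.
Compute connected components by grouping points that agree on all clopens:
  component: {q}
  component: {m, n, o, p}


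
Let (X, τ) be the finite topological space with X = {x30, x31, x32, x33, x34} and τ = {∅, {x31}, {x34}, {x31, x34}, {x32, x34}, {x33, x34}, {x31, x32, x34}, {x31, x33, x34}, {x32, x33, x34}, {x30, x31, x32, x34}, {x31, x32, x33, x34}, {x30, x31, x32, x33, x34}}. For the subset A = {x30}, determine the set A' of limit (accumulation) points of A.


A' = ∅

For each x ∈ X, list the open sets U ∈ τ with x ∈ U, then check whether U ∩ (A ∖ {x}) ≠ ∅ for every such U.
  x = x30: open {x30, x31, x32, x34} ∋ x has {x30, x31, x32, x34} ∩ (A ∖ {x30}) = ∅, so x is NOT a limit point.
  x = x31: open {x31} ∋ x has {x31} ∩ (A ∖ {x31}) = ∅, so x is NOT a limit point.
  x = x32: open {x32, x34} ∋ x has {x32, x34} ∩ (A ∖ {x32}) = ∅, so x is NOT a limit point.
  x = x33: open {x33, x34} ∋ x has {x33, x34} ∩ (A ∖ {x33}) = ∅, so x is NOT a limit point.
  x = x34: open {x34} ∋ x has {x34} ∩ (A ∖ {x34}) = ∅, so x is NOT a limit point.
Collecting: A' = ∅.


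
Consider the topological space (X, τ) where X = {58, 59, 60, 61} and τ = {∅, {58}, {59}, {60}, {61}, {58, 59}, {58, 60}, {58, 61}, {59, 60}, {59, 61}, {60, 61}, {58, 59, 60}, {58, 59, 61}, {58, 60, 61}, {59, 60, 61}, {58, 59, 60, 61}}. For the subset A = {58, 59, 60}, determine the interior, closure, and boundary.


int(A) = {58, 59, 60}, cl(A) = {58, 59, 60}, ∂A = ∅.

Closed sets in (X, τ) are complements of opens:
  closed(X, τ) = {∅, {58}, {59}, {60}, {61}, {58, 59}, {58, 60}, {58, 61}, {59, 60}, {59, 61}, {60, 61}, {58, 59, 60}, {58, 59, 61}, {58, 60, 61}, {59, 60, 61}, {58, 59, 60, 61}}.
int(A) = ⋃ {U ∈ τ : U ⊆ A}. Opens contained in A: ∅, {58}, {59}, {60}, {58, 59}, {58, 60}, {59, 60}, {58, 59, 60}.
Taking the union of these: int(A) = {58, 59, 60}.
cl(A) = ⋂ {C closed : A ⊆ C}. Closed sets containing A: {58, 59, 60}, {58, 59, 60, 61}.
Intersecting these: cl(A) = {58, 59, 60}.
∂A = cl(A) ∖ int(A) = {58, 59, 60} ∖ {58, 59, 60} = ∅.


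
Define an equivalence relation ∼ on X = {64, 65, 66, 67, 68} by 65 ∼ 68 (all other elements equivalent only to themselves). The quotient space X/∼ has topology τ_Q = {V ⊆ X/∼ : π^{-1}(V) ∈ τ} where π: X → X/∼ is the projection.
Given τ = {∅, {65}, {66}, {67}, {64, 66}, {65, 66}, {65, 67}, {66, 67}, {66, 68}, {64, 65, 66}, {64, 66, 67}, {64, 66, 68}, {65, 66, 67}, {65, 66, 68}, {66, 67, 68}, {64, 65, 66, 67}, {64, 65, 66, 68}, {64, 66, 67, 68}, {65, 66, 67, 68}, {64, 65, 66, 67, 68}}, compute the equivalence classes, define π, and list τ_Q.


X/∼ = {[64], [65=68], [66], [67]}; |τ_Q| = 10.

Equivalence classes: [64], [65=68], [66], [67].
Quotient map π: X → X/∼ sends 64 ↦ [64], 65 ↦ [65=68], 66 ↦ [66], 67 ↦ [67], 68 ↦ [65=68].
For each subset V ⊆ X/∼, compute π^{-1}(V) ⊆ X and check whether π^{-1}(V) ∈ τ. V is open in τ_Q iff π^{-1}(V) ∈ τ.
  V = {}: π^{-1}(V) = ∅ ∈ τ ✓.
  V = {[64]}: π^{-1}(V) = {64} ∉ τ ✗.
  V = {[65=68]}: π^{-1}(V) = {65, 68} ∉ τ ✗.
  V = {[64], [65=68]}: π^{-1}(V) = {64, 65, 68} ∉ τ ✗.
  V = {[66]}: π^{-1}(V) = {66} ∈ τ ✓.
  V = {[64], [66]}: π^{-1}(V) = {64, 66} ∈ τ ✓.
  V = {[65=68], [66]}: π^{-1}(V) = {65, 66, 68} ∈ τ ✓.
  V = {[64], [65=68], [66]}: π^{-1}(V) = {64, 65, 66, 68} ∈ τ ✓.
  V = {[67]}: π^{-1}(V) = {67} ∈ τ ✓.
  V = {[64], [67]}: π^{-1}(V) = {64, 67} ∉ τ ✗.
  V = {[65=68], [67]}: π^{-1}(V) = {65, 67, 68} ∉ τ ✗.
  V = {[64], [65=68], [67]}: π^{-1}(V) = {64, 65, 67, 68} ∉ τ ✗.
  V = {[66], [67]}: π^{-1}(V) = {66, 67} ∈ τ ✓.
  V = {[64], [66], [67]}: π^{-1}(V) = {64, 66, 67} ∈ τ ✓.
  V = {[65=68], [66], [67]}: π^{-1}(V) = {65, 66, 67, 68} ∈ τ ✓.
  V = {[64], [65=68], [66], [67]}: π^{-1}(V) = {64, 65, 66, 67, 68} ∈ τ ✓.
Open sets in the quotient: τ_Q = {{}, {[66]}, {[64], [66]}, {[65=68], [66]}, {[64], [65=68], [66]}, {[67]}, {[66], [67]}, {[64], [66], [67]}, {[65=68], [66], [67]}, {[64], [65=68], [66], [67]}} (10 elements).


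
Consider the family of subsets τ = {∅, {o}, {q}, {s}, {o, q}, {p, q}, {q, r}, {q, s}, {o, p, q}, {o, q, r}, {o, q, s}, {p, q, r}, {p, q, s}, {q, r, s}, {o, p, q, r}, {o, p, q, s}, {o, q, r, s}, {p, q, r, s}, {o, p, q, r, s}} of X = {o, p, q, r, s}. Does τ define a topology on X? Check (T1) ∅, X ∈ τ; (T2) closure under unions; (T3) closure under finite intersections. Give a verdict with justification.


τ is NOT a topology on X.

Axiom (T1): ∅ ∈ τ? Yes; X ∈ τ? Yes.
Axiom (T2/T3): check pairwise unions and intersections of members of τ.
Counterexample for (T2): {o} ∪ {s} = {o, s} ∉ τ. Therefore τ is NOT a topology.


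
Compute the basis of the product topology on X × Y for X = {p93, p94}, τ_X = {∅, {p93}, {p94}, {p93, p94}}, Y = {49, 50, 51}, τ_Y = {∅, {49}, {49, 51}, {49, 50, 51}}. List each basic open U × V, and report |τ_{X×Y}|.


Basis B = {∅ × ∅, {p93} × {49}, {p94} × {49}, {p93} × {49, 51}, {p93, p94} × {49}, {p94} × {49, 51}, {p93} × {49, 50, 51}, {p94} × {49, 50, 51}, {p93, p94} × {49, 51}, {p93, p94} × {49, 50, 51}}; |τ_{X×Y}| = 16.

Enumerate products U × V with U ∈ τ_X, V ∈ τ_Y (deduplicated):
  ∅ × ∅ = {} (∅)
  {p93} × {49} = {(p93,49)}
  {p94} × {49} = {(p94,49)}
  {p93} × {49, 51} = {(p93,49), (p93,51)}
  {p93, p94} × {49} = {(p93,49), (p94,49)}
  {p94} × {49, 51} = {(p94,49), (p94,51)}
  {p93} × {49, 50, 51} = {(p93,49), (p93,50), (p93,51)}
  {p94} × {49, 50, 51} = {(p94,49), (p94,50), (p94,51)}
  {p93, p94} × {49, 51} = {(p93,49), (p93,51), (p94,49), (p94,51)}
  {p93, p94} × {49, 50, 51} = {(p93,49), (p93,50), (p93,51), (p94,49), (p94,50), (p94,51)}
These 10 distinct sets form the basis B.
Close under arbitrary unions to get τ_{X×Y}; counting gives |τ_{X×Y}| = 16.


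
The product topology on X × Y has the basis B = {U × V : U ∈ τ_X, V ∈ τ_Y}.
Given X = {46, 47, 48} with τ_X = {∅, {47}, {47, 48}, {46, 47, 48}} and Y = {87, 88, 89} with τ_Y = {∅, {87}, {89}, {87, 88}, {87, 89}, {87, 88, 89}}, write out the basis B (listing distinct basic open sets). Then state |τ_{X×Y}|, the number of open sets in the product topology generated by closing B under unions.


Basis B = {∅ × ∅, {47} × {87}, {47} × {89}, {47} × {87, 88}, {47} × {87, 89}, {47, 48} × {87}, {47, 48} × {89}, {46, 47, 48} × {87}, {46, 47, 48} × {89}, {47} × {87, 88, 89}, {47, 48} × {87, 88}, {47, 48} × {87, 89}, {46, 47, 48} × {87, 88}, {46, 47, 48} × {87, 89}, {47, 48} × {87, 88, 89}, {46, 47, 48} × {87, 88, 89}}; |τ_{X×Y}| = 40.

Enumerate products U × V with U ∈ τ_X, V ∈ τ_Y (deduplicated):
  ∅ × ∅ = {} (∅)
  {47} × {87} = {(47,87)}
  {47} × {89} = {(47,89)}
  {47} × {87, 88} = {(47,87), (47,88)}
  {47} × {87, 89} = {(47,87), (47,89)}
  {47, 48} × {87} = {(47,87), (48,87)}
  {47, 48} × {89} = {(47,89), (48,89)}
  {46, 47, 48} × {87} = {(46,87), (47,87), (48,87)}
  {46, 47, 48} × {89} = {(46,89), (47,89), (48,89)}
  {47} × {87, 88, 89} = {(47,87), (47,88), (47,89)}
  {47, 48} × {87, 88} = {(47,87), (47,88), (48,87), (48,88)}
  {47, 48} × {87, 89} = {(47,87), (47,89), (48,87), (48,89)}
  {46, 47, 48} × {87, 88} = {(46,87), (46,88), (47,87), (47,88), (48,87), (48,88)}
  {46, 47, 48} × {87, 89} = {(46,87), (46,89), (47,87), (47,89), (48,87), (48,89)}
  {47, 48} × {87, 88, 89} = {(47,87), (47,88), (47,89), (48,87), (48,88), (48,89)}
  {46, 47, 48} × {87, 88, 89} = {(46,87), (46,88), (46,89), (47,87), (47,88), (47,89), (48,87), (48,88), (48,89)}
These 16 distinct sets form the basis B.
Close under arbitrary unions to get τ_{X×Y}; counting gives |τ_{X×Y}| = 40.


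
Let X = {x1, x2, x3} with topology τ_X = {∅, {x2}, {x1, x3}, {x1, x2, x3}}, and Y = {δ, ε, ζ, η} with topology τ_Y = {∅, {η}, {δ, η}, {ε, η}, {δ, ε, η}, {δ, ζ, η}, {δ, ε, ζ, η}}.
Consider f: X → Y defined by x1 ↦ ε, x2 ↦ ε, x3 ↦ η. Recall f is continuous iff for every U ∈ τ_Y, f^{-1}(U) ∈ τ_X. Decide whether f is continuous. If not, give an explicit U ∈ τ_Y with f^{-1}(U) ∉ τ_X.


f is NOT continuous.

Compute f^{-1}(U) for each U ∈ τ_Y:
  U = ∅: f^{-1}(U) = ∅ ∈ τ_X ✓.
  U = {η}: f^{-1}(U) = {x3} ∉ τ_X ✗.
  U = {δ, η}: f^{-1}(U) = {x3} ∉ τ_X ✗.
  U = {ε, η}: f^{-1}(U) = {x1, x2, x3} ∈ τ_X ✓.
  U = {δ, ε, η}: f^{-1}(U) = {x1, x2, x3} ∈ τ_X ✓.
  U = {δ, ζ, η}: f^{-1}(U) = {x3} ∉ τ_X ✗.
  U = {δ, ε, ζ, η}: f^{-1}(U) = {x1, x2, x3} ∈ τ_X ✓.
Found U = {η} with f^{-1}(U) = {x3} not in τ_X. Therefore f is NOT continuous.


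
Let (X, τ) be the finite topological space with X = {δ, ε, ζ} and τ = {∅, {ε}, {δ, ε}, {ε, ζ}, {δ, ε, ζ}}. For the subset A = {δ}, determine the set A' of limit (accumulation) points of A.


A' = ∅

For each x ∈ X, list the open sets U ∈ τ with x ∈ U, then check whether U ∩ (A ∖ {x}) ≠ ∅ for every such U.
  x = δ: open {δ, ε} ∋ x has {δ, ε} ∩ (A ∖ {δ}) = ∅, so x is NOT a limit point.
  x = ε: open {ε} ∋ x has {ε} ∩ (A ∖ {ε}) = ∅, so x is NOT a limit point.
  x = ζ: open {ε, ζ} ∋ x has {ε, ζ} ∩ (A ∖ {ζ}) = ∅, so x is NOT a limit point.
Collecting: A' = ∅.


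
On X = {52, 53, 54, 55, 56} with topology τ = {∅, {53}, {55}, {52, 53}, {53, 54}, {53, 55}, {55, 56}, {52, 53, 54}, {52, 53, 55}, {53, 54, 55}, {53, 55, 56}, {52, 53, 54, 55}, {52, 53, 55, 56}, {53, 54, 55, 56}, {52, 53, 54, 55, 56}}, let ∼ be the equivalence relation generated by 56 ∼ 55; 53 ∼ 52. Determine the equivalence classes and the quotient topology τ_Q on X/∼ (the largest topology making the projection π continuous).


X/∼ = {[52=53], [54], [55=56]}; |τ_Q| = 6.

Equivalence classes: [52=53], [54], [55=56].
Quotient map π: X → X/∼ sends 52 ↦ [52=53], 53 ↦ [52=53], 54 ↦ [54], 55 ↦ [55=56], 56 ↦ [55=56].
For each subset V ⊆ X/∼, compute π^{-1}(V) ⊆ X and check whether π^{-1}(V) ∈ τ. V is open in τ_Q iff π^{-1}(V) ∈ τ.
  V = {}: π^{-1}(V) = ∅ ∈ τ ✓.
  V = {[52=53]}: π^{-1}(V) = {52, 53} ∈ τ ✓.
  V = {[54]}: π^{-1}(V) = {54} ∉ τ ✗.
  V = {[52=53], [54]}: π^{-1}(V) = {52, 53, 54} ∈ τ ✓.
  V = {[55=56]}: π^{-1}(V) = {55, 56} ∈ τ ✓.
  V = {[52=53], [55=56]}: π^{-1}(V) = {52, 53, 55, 56} ∈ τ ✓.
  V = {[54], [55=56]}: π^{-1}(V) = {54, 55, 56} ∉ τ ✗.
  V = {[52=53], [54], [55=56]}: π^{-1}(V) = {52, 53, 54, 55, 56} ∈ τ ✓.
Open sets in the quotient: τ_Q = {{}, {[52=53]}, {[52=53], [54]}, {[55=56]}, {[52=53], [55=56]}, {[52=53], [54], [55=56]}} (6 elements).


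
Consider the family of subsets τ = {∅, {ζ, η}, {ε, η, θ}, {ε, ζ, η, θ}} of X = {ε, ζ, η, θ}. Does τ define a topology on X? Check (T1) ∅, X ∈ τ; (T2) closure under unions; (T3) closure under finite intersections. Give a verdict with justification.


τ is NOT a topology on X.

Axiom (T1): ∅ ∈ τ? Yes; X ∈ τ? Yes.
Axiom (T2/T3): check pairwise unions and intersections of members of τ.
Counterexample for (T3): {ζ, η} ∩ {ε, η, θ} = {η} ∉ τ. Therefore τ is NOT a topology.


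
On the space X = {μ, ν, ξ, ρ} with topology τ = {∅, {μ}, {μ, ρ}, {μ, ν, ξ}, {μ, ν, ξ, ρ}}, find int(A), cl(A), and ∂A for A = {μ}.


int(A) = {μ}, cl(A) = {μ, ν, ξ, ρ}, ∂A = {ν, ξ, ρ}.

Closed sets in (X, τ) are complements of opens:
  closed(X, τ) = {∅, {ρ}, {ν, ξ}, {ν, ξ, ρ}, {μ, ν, ξ, ρ}}.
int(A) = ⋃ {U ∈ τ : U ⊆ A}. Opens contained in A: ∅, {μ}.
Taking the union of these: int(A) = {μ}.
cl(A) = ⋂ {C closed : A ⊆ C}. Closed sets containing A: {μ, ν, ξ, ρ}.
Intersecting these: cl(A) = {μ, ν, ξ, ρ}.
∂A = cl(A) ∖ int(A) = {μ, ν, ξ, ρ} ∖ {μ} = {ν, ξ, ρ}.


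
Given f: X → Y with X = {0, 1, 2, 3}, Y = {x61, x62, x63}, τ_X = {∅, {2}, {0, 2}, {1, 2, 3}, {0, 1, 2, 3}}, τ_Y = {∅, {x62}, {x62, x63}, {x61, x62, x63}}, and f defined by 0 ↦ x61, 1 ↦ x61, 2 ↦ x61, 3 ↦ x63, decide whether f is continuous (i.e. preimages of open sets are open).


f is NOT continuous.

Compute f^{-1}(U) for each U ∈ τ_Y:
  U = ∅: f^{-1}(U) = ∅ ∈ τ_X ✓.
  U = {x62}: f^{-1}(U) = ∅ ∈ τ_X ✓.
  U = {x62, x63}: f^{-1}(U) = {3} ∉ τ_X ✗.
  U = {x61, x62, x63}: f^{-1}(U) = {0, 1, 2, 3} ∈ τ_X ✓.
Found U = {x62, x63} with f^{-1}(U) = {3} not in τ_X. Therefore f is NOT continuous.


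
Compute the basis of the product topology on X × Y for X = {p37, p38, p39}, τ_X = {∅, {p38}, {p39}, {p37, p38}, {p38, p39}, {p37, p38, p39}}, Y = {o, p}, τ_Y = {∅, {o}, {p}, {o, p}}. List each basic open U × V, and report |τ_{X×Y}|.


Basis B = {∅ × ∅, {p38} × {o}, {p38} × {p}, {p39} × {o}, {p39} × {p}, {p37, p38} × {o}, {p37, p38} × {p}, {p38} × {o, p}, {p38, p39} × {o}, {p38, p39} × {p}, {p39} × {o, p}, {p37, p38, p39} × {o}, {p37, p38, p39} × {p}, {p37, p38} × {o, p}, {p38, p39} × {o, p}, {p37, p38, p39} × {o, p}}; |τ_{X×Y}| = 36.

Enumerate products U × V with U ∈ τ_X, V ∈ τ_Y (deduplicated):
  ∅ × ∅ = {} (∅)
  {p38} × {o} = {(p38,o)}
  {p38} × {p} = {(p38,p)}
  {p39} × {o} = {(p39,o)}
  {p39} × {p} = {(p39,p)}
  {p37, p38} × {o} = {(p37,o), (p38,o)}
  {p37, p38} × {p} = {(p37,p), (p38,p)}
  {p38} × {o, p} = {(p38,o), (p38,p)}
  {p38, p39} × {o} = {(p38,o), (p39,o)}
  {p38, p39} × {p} = {(p38,p), (p39,p)}
  {p39} × {o, p} = {(p39,o), (p39,p)}
  {p37, p38, p39} × {o} = {(p37,o), (p38,o), (p39,o)}
  {p37, p38, p39} × {p} = {(p37,p), (p38,p), (p39,p)}
  {p37, p38} × {o, p} = {(p37,o), (p37,p), (p38,o), (p38,p)}
  {p38, p39} × {o, p} = {(p38,o), (p38,p), (p39,o), (p39,p)}
  {p37, p38, p39} × {o, p} = {(p37,o), (p37,p), (p38,o), (p38,p), (p39,o), (p39,p)}
These 16 distinct sets form the basis B.
Close under arbitrary unions to get τ_{X×Y}; counting gives |τ_{X×Y}| = 36.


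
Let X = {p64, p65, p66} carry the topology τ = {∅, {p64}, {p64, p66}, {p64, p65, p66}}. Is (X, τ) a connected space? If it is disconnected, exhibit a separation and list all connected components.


(X, τ) is connected.

Find clopen sets (U ∈ τ with X ∖ U ∈ τ):
  U = ∅, X ∖ U = {p64, p65, p66} — both open, so U is clopen.
  U = {p64, p65, p66}, X ∖ U = ∅ — both open, so U is clopen.
Only trivial clopens (∅ and X) exist, so (X, τ) is connected.
Compute connected components by grouping points that agree on all clopens:
  component: {p64, p65, p66}


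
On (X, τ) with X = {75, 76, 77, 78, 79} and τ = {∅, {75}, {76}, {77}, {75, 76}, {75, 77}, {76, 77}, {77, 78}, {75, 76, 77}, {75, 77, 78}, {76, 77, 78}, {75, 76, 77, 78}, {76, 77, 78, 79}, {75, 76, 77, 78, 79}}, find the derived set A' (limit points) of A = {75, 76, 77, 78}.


A' = {78, 79}

For each x ∈ X, list the open sets U ∈ τ with x ∈ U, then check whether U ∩ (A ∖ {x}) ≠ ∅ for every such U.
  x = 75: open {75} ∋ x has {75} ∩ (A ∖ {75}) = ∅, so x is NOT a limit point.
  x = 76: open {76} ∋ x has {76} ∩ (A ∖ {76}) = ∅, so x is NOT a limit point.
  x = 77: open {77} ∋ x has {77} ∩ (A ∖ {77}) = ∅, so x is NOT a limit point.
  x = 78: opens ∋ x are {77, 78}, {75, 77, 78}, {76, 77, 78}, {75, 76, 77, 78}, {76, 77, 78, 79}, {75, 76, 77, 78, 79}; each meets A ∖ {78}, so x IS a limit point.
  x = 79: opens ∋ x are {76, 77, 78, 79}, {75, 76, 77, 78, 79}; each meets A ∖ {79}, so x IS a limit point.
Collecting: A' = {78, 79}.


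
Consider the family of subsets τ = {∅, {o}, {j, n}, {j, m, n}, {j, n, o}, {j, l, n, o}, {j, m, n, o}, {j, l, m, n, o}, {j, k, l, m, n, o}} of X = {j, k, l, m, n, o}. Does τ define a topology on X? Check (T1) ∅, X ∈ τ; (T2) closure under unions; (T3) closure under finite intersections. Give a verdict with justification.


τ IS a topology on X.

Axiom (T1): ∅ ∈ τ? Yes; X ∈ τ? Yes.
Axiom (T2/T3): check pairwise unions and intersections of members of τ.
All pairwise intersections and unions checked — each lies in τ. Therefore τ satisfies (T1), (T2), (T3): it IS a topology on X.


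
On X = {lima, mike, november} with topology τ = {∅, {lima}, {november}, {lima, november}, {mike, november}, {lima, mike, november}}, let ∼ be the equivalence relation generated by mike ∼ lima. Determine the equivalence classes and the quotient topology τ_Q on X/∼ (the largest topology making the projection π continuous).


X/∼ = {[lima=mike], [november]}; |τ_Q| = 3.

Equivalence classes: [lima=mike], [november].
Quotient map π: X → X/∼ sends lima ↦ [lima=mike], mike ↦ [lima=mike], november ↦ [november].
For each subset V ⊆ X/∼, compute π^{-1}(V) ⊆ X and check whether π^{-1}(V) ∈ τ. V is open in τ_Q iff π^{-1}(V) ∈ τ.
  V = {}: π^{-1}(V) = ∅ ∈ τ ✓.
  V = {[lima=mike]}: π^{-1}(V) = {lima, mike} ∉ τ ✗.
  V = {[november]}: π^{-1}(V) = {november} ∈ τ ✓.
  V = {[lima=mike], [november]}: π^{-1}(V) = {lima, mike, november} ∈ τ ✓.
Open sets in the quotient: τ_Q = {{}, {[november]}, {[lima=mike], [november]}} (3 elements).


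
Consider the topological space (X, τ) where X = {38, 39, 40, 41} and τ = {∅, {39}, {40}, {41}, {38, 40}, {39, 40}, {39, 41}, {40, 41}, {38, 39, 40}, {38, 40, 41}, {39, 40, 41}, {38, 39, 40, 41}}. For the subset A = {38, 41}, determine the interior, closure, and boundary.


int(A) = {41}, cl(A) = {38, 41}, ∂A = {38}.

Closed sets in (X, τ) are complements of opens:
  closed(X, τ) = {∅, {38}, {39}, {41}, {38, 39}, {38, 40}, {38, 41}, {39, 41}, {38, 39, 40}, {38, 39, 41}, {38, 40, 41}, {38, 39, 40, 41}}.
int(A) = ⋃ {U ∈ τ : U ⊆ A}. Opens contained in A: ∅, {41}.
Taking the union of these: int(A) = {41}.
cl(A) = ⋂ {C closed : A ⊆ C}. Closed sets containing A: {38, 41}, {38, 39, 41}, {38, 40, 41}, {38, 39, 40, 41}.
Intersecting these: cl(A) = {38, 41}.
∂A = cl(A) ∖ int(A) = {38, 41} ∖ {41} = {38}.


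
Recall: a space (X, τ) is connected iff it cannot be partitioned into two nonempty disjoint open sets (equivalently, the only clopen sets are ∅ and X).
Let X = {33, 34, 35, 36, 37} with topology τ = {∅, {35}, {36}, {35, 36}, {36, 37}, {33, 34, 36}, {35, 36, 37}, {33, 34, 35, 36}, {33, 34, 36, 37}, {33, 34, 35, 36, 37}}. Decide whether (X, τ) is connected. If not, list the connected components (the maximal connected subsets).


(X, τ) is disconnected; components = [{35}, {33, 34, 36, 37}].

Find clopen sets (U ∈ τ with X ∖ U ∈ τ):
  U = ∅, X ∖ U = {33, 34, 35, 36, 37} — both open, so U is clopen.
  U = {35}, X ∖ U = {33, 34, 36, 37} — both open, so U is clopen.
  U = {33, 34, 36, 37}, X ∖ U = {35} — both open, so U is clopen.
  U = {33, 34, 35, 36, 37}, X ∖ U = ∅ — both open, so U is clopen.
Nontrivial clopen(s) exist: e.g. {33, 34, 36, 37}. So (X, τ) is disconnected.
Compute connected components by grouping points that agree on all clopens:
  component: {35}
  component: {33, 34, 36, 37}


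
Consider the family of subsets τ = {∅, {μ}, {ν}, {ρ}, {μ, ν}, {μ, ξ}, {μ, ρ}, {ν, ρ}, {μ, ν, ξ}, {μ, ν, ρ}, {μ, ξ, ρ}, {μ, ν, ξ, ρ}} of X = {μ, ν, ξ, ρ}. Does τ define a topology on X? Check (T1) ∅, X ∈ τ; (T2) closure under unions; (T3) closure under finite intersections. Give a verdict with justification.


τ IS a topology on X.

Axiom (T1): ∅ ∈ τ? Yes; X ∈ τ? Yes.
Axiom (T2/T3): check pairwise unions and intersections of members of τ.
All pairwise intersections and unions checked — each lies in τ. Therefore τ satisfies (T1), (T2), (T3): it IS a topology on X.


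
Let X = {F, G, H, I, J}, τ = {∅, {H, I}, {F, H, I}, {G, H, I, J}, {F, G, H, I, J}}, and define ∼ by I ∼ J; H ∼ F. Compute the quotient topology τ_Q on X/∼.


X/∼ = {[F=H], [G], [I=J]}; |τ_Q| = 2.

Equivalence classes: [F=H], [G], [I=J].
Quotient map π: X → X/∼ sends F ↦ [F=H], G ↦ [G], H ↦ [F=H], I ↦ [I=J], J ↦ [I=J].
For each subset V ⊆ X/∼, compute π^{-1}(V) ⊆ X and check whether π^{-1}(V) ∈ τ. V is open in τ_Q iff π^{-1}(V) ∈ τ.
  V = {}: π^{-1}(V) = ∅ ∈ τ ✓.
  V = {[F=H]}: π^{-1}(V) = {F, H} ∉ τ ✗.
  V = {[G]}: π^{-1}(V) = {G} ∉ τ ✗.
  V = {[F=H], [G]}: π^{-1}(V) = {F, G, H} ∉ τ ✗.
  V = {[I=J]}: π^{-1}(V) = {I, J} ∉ τ ✗.
  V = {[F=H], [I=J]}: π^{-1}(V) = {F, H, I, J} ∉ τ ✗.
  V = {[G], [I=J]}: π^{-1}(V) = {G, I, J} ∉ τ ✗.
  V = {[F=H], [G], [I=J]}: π^{-1}(V) = {F, G, H, I, J} ∈ τ ✓.
Open sets in the quotient: τ_Q = {{}, {[F=H], [G], [I=J]}} (2 elements).


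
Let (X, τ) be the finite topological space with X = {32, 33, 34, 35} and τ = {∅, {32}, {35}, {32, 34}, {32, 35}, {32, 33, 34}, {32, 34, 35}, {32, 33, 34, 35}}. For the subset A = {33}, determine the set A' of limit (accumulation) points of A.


A' = ∅

For each x ∈ X, list the open sets U ∈ τ with x ∈ U, then check whether U ∩ (A ∖ {x}) ≠ ∅ for every such U.
  x = 32: open {32} ∋ x has {32} ∩ (A ∖ {32}) = ∅, so x is NOT a limit point.
  x = 33: open {32, 33, 34} ∋ x has {32, 33, 34} ∩ (A ∖ {33}) = ∅, so x is NOT a limit point.
  x = 34: open {32, 34} ∋ x has {32, 34} ∩ (A ∖ {34}) = ∅, so x is NOT a limit point.
  x = 35: open {35} ∋ x has {35} ∩ (A ∖ {35}) = ∅, so x is NOT a limit point.
Collecting: A' = ∅.
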